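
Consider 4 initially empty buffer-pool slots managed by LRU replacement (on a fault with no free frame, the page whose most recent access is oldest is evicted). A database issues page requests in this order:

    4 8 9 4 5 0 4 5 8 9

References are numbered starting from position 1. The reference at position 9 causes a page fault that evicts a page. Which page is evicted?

pos 1: 4 → miss, frames (4)
pos 2: 8 → miss, frames (4 8)
pos 3: 9 → miss, frames (4 8 9)
pos 4: 4 → hit
pos 5: 5 → miss, frames (8 9 4 5)
pos 6: 0 → miss, evict 8, frames (9 4 5 0)
pos 7: 4 → hit
pos 8: 5 → hit
pos 9: 8 → miss, evict 9, frames (0 4 5 8)
At position 9, page 9 is evicted.

9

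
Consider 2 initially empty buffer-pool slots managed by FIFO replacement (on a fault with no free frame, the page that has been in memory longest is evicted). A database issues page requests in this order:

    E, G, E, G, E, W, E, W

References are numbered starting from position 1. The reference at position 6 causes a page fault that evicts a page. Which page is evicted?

E

pos 1: E -> miss, frames [E]
pos 2: G -> miss, frames [E, G]
pos 3: E -> hit
pos 4: G -> hit
pos 5: E -> hit
pos 6: W -> miss, evict E, frames [G, W]
At position 6, page E is evicted.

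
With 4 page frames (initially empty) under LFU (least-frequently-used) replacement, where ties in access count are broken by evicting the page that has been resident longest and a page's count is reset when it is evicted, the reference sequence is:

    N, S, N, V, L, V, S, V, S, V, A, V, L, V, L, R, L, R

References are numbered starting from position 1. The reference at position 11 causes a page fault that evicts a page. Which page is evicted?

L

pos 1: N: fault, frames (N)
pos 2: S: fault, frames (N S)
pos 3: N: hit
pos 4: V: fault, frames (N S V)
pos 5: L: fault, frames (N S V L)
pos 6: V: hit
pos 7: S: hit
pos 8: V: hit
pos 9: S: hit
pos 10: V: hit
pos 11: A: fault, evict L, frames (N S V A)
At position 11, page L is evicted.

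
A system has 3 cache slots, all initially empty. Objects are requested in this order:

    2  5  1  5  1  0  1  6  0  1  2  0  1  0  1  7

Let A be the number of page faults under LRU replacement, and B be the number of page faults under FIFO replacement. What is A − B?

-2

Under LRU: F F F . . F . F . . F . . . . F → 7 faults.
Under FIFO: F F F . . F . F . . F . F F . F → 9 faults.
A − B = 7 − 9 = -2.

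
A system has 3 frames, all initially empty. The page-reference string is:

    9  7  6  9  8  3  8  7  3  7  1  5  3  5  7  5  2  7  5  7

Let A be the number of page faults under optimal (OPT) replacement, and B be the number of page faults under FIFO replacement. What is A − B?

Under OPT: F F F . F F . . . . F F . . . . F . . . → 8 faults.
Under FIFO: F F F . F F . F . . F F F . F . F . F . → 12 faults.
A − B = 8 − 12 = -4.

-4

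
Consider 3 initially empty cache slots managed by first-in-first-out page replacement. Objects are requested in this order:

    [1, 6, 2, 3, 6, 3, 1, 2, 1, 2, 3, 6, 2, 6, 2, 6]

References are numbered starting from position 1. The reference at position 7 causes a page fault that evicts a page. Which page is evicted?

pos 1: 1: fault, frames [1]
pos 2: 6: fault, frames [1, 6]
pos 3: 2: fault, frames [1, 6, 2]
pos 4: 3: fault, evict 1, frames [6, 2, 3]
pos 5: 6: hit
pos 6: 3: hit
pos 7: 1: fault, evict 6, frames [2, 3, 1]
At position 7, page 6 is evicted.

6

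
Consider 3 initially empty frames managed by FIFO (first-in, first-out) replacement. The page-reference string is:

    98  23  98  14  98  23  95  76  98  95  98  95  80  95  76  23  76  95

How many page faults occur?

98: miss, frames [98]
23: miss, frames [98, 23]
98: hit
14: miss, frames [98, 23, 14]
98: hit
23: hit
95: miss, evict 98, frames [23, 14, 95]
76: miss, evict 23, frames [14, 95, 76]
98: miss, evict 14, frames [95, 76, 98]
95: hit
98: hit
95: hit
80: miss, evict 95, frames [76, 98, 80]
95: miss, evict 76, frames [98, 80, 95]
76: miss, evict 98, frames [80, 95, 76]
23: miss, evict 80, frames [95, 76, 23]
76: hit
95: hit
Page faults: 10.

10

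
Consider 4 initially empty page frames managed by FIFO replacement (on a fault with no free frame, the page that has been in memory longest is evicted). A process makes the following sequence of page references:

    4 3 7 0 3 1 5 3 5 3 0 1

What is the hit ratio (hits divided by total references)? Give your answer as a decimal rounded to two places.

4: fault, frames {4}
3: fault, frames {4,3}
7: fault, frames {4,3,7}
0: fault, frames {4,3,7,0}
3: hit
1: fault, evict 4, frames {3,7,0,1}
5: fault, evict 3, frames {7,0,1,5}
3: fault, evict 7, frames {0,1,5,3}
5: hit
3: hit
0: hit
1: hit
Hits: 5 of 12 references → 5/12 = 0.4167.

0.42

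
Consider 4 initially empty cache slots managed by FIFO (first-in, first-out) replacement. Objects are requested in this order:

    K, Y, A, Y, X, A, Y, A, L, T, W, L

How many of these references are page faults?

K: miss, frames (K)
Y: miss, frames (K Y)
A: miss, frames (K Y A)
Y: hit
X: miss, frames (K Y A X)
A: hit
Y: hit
A: hit
L: miss, evict K, frames (Y A X L)
T: miss, evict Y, frames (A X L T)
W: miss, evict A, frames (X L T W)
L: hit
Page faults: 7.

7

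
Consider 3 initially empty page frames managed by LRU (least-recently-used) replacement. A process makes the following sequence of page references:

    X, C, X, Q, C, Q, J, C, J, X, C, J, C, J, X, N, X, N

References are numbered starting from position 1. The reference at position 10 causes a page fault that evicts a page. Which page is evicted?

Q

pos 1: X: fault, frames {X}
pos 2: C: fault, frames {X,C}
pos 3: X: hit
pos 4: Q: fault, frames {C,X,Q}
pos 5: C: hit
pos 6: Q: hit
pos 7: J: fault, evict X, frames {C,Q,J}
pos 8: C: hit
pos 9: J: hit
pos 10: X: fault, evict Q, frames {C,J,X}
At position 10, page Q is evicted.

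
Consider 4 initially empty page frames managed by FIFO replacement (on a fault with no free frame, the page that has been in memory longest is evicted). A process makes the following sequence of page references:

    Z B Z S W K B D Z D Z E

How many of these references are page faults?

8

Z -> miss, frames {Z}
B -> miss, frames {Z,B}
Z -> hit
S -> miss, frames {Z,B,S}
W -> miss, frames {Z,B,S,W}
K -> miss, evict Z, frames {B,S,W,K}
B -> hit
D -> miss, evict B, frames {S,W,K,D}
Z -> miss, evict S, frames {W,K,D,Z}
D -> hit
Z -> hit
E -> miss, evict W, frames {K,D,Z,E}
Page faults: 8.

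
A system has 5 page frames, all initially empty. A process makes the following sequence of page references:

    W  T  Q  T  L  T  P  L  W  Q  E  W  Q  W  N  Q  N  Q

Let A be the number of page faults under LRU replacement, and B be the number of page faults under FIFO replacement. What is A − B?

-2

Under LRU: F F F . F . F . . . F . . . F . . . → 7 faults.
Under FIFO: F F F . F . F . . . F F . . F F . . → 9 faults.
A − B = 7 − 9 = -2.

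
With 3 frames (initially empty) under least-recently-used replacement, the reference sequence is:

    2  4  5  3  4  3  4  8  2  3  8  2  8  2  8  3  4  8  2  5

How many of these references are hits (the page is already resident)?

10

2 -> fault, frames [2]
4 -> fault, frames [2, 4]
5 -> fault, frames [2, 4, 5]
3 -> fault, evict 2, frames [4, 5, 3]
4 -> hit
3 -> hit
4 -> hit
8 -> fault, evict 5, frames [3, 4, 8]
2 -> fault, evict 3, frames [4, 8, 2]
3 -> fault, evict 4, frames [8, 2, 3]
8 -> hit
2 -> hit
8 -> hit
2 -> hit
8 -> hit
3 -> hit
4 -> fault, evict 2, frames [8, 3, 4]
8 -> hit
2 -> fault, evict 3, frames [4, 8, 2]
5 -> fault, evict 4, frames [8, 2, 5]
Hits: 10.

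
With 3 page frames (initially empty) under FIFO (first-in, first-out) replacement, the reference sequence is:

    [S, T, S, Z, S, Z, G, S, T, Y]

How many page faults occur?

S: miss, frames [S]
T: miss, frames [S, T]
S: hit
Z: miss, frames [S, T, Z]
S: hit
Z: hit
G: miss, evict S, frames [T, Z, G]
S: miss, evict T, frames [Z, G, S]
T: miss, evict Z, frames [G, S, T]
Y: miss, evict G, frames [S, T, Y]
Page faults: 7.

7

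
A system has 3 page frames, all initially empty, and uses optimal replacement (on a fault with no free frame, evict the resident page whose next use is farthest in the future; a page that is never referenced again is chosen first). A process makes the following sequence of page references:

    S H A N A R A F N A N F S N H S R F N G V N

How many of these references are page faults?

S → miss, frames {S}
H → miss, frames {S,H}
A → miss, frames {S,H,A}
N → miss, evict H, frames {S,A,N}
A → hit
R → miss, evict S, frames {A,N,R}
A → hit
F → miss, evict R, frames {A,N,F}
N → hit
A → hit
N → hit
F → hit
S → miss, evict A, frames {N,F,S}
N → hit
H → miss, evict N, frames {F,S,H}
S → hit
R → miss, evict H, frames {F,S,R}
F → hit
N → miss, evict R, frames {F,S,N}
G → miss, evict S, frames {F,N,G}
V → miss, evict G, frames {F,N,V}
N → hit
Page faults: 12.

12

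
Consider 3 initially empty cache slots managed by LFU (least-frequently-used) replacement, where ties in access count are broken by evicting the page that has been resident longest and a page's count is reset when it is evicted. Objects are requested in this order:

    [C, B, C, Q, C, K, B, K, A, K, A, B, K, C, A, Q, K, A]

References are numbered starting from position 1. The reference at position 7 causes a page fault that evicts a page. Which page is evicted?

Q

pos 1: C -> miss, frames {C}
pos 2: B -> miss, frames {C,B}
pos 3: C -> hit
pos 4: Q -> miss, frames {C,B,Q}
pos 5: C -> hit
pos 6: K -> miss, evict B, frames {C,Q,K}
pos 7: B -> miss, evict Q, frames {C,K,B}
At position 7, page Q is evicted.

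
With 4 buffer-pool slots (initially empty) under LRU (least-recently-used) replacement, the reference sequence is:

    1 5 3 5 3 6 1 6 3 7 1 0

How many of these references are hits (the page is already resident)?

6

1 → miss, frames [1]
5 → miss, frames [1, 5]
3 → miss, frames [1, 5, 3]
5 → hit
3 → hit
6 → miss, frames [1, 5, 3, 6]
1 → hit
6 → hit
3 → hit
7 → miss, evict 5, frames [1, 6, 3, 7]
1 → hit
0 → miss, evict 6, frames [3, 7, 1, 0]
Hits: 6.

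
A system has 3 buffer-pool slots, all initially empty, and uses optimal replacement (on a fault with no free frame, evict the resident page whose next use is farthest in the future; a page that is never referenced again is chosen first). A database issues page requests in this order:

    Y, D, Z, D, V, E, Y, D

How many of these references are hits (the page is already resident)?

Y -> miss, frames (Y)
D -> miss, frames (Y D)
Z -> miss, frames (Y D Z)
D -> hit
V -> miss, evict Z, frames (Y D V)
E -> miss, evict V, frames (Y D E)
Y -> hit
D -> hit
Hits: 3.

3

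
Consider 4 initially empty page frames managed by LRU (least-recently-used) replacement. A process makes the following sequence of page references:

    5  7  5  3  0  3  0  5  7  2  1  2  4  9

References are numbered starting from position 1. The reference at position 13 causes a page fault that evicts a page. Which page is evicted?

pos 1: 5: fault, frames (5)
pos 2: 7: fault, frames (5 7)
pos 3: 5: hit
pos 4: 3: fault, frames (7 5 3)
pos 5: 0: fault, frames (7 5 3 0)
pos 6: 3: hit
pos 7: 0: hit
pos 8: 5: hit
pos 9: 7: hit
pos 10: 2: fault, evict 3, frames (0 5 7 2)
pos 11: 1: fault, evict 0, frames (5 7 2 1)
pos 12: 2: hit
pos 13: 4: fault, evict 5, frames (7 1 2 4)
At position 13, page 5 is evicted.

5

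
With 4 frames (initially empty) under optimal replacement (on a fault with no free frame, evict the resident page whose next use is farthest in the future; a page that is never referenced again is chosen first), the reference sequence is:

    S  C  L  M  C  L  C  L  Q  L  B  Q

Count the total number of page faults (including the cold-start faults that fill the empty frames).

6

S -> fault, frames [S]
C -> fault, frames [S, C]
L -> fault, frames [S, C, L]
M -> fault, frames [S, C, L, M]
C -> hit
L -> hit
C -> hit
L -> hit
Q -> fault, evict M, frames [S, C, L, Q]
L -> hit
B -> fault, evict L, frames [S, C, Q, B]
Q -> hit
Page faults: 6.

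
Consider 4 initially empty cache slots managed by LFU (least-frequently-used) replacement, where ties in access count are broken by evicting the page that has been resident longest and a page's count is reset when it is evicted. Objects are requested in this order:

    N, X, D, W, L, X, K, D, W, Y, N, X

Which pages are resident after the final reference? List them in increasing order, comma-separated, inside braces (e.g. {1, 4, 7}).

{N, W, X, Y}

N → miss, frames [N]
X → miss, frames [N, X]
D → miss, frames [N, X, D]
W → miss, frames [N, X, D, W]
L → miss, evict N, frames [X, D, W, L]
X → hit
K → miss, evict D, frames [X, W, L, K]
D → miss, evict W, frames [X, L, K, D]
W → miss, evict L, frames [X, K, D, W]
Y → miss, evict K, frames [X, D, W, Y]
N → miss, evict D, frames [X, W, Y, N]
X → hit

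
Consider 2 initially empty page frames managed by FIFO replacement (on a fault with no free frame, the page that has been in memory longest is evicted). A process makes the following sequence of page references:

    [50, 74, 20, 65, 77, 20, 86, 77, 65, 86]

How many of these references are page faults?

10

50: fault, frames (50)
74: fault, frames (50 74)
20: fault, evict 50, frames (74 20)
65: fault, evict 74, frames (20 65)
77: fault, evict 20, frames (65 77)
20: fault, evict 65, frames (77 20)
86: fault, evict 77, frames (20 86)
77: fault, evict 20, frames (86 77)
65: fault, evict 86, frames (77 65)
86: fault, evict 77, frames (65 86)
Page faults: 10.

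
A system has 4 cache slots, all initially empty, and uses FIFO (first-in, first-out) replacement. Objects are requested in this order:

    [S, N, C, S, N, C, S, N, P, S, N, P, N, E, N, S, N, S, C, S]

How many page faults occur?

8

S -> miss, frames [S]
N -> miss, frames [S, N]
C -> miss, frames [S, N, C]
S -> hit
N -> hit
C -> hit
S -> hit
N -> hit
P -> miss, frames [S, N, C, P]
S -> hit
N -> hit
P -> hit
N -> hit
E -> miss, evict S, frames [N, C, P, E]
N -> hit
S -> miss, evict N, frames [C, P, E, S]
N -> miss, evict C, frames [P, E, S, N]
S -> hit
C -> miss, evict P, frames [E, S, N, C]
S -> hit
Page faults: 8.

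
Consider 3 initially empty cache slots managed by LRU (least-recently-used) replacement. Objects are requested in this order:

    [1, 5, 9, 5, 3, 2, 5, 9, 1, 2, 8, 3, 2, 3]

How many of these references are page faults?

10

1 → miss, frames [1]
5 → miss, frames [1, 5]
9 → miss, frames [1, 5, 9]
5 → hit
3 → miss, evict 1, frames [9, 5, 3]
2 → miss, evict 9, frames [5, 3, 2]
5 → hit
9 → miss, evict 3, frames [2, 5, 9]
1 → miss, evict 2, frames [5, 9, 1]
2 → miss, evict 5, frames [9, 1, 2]
8 → miss, evict 9, frames [1, 2, 8]
3 → miss, evict 1, frames [2, 8, 3]
2 → hit
3 → hit
Page faults: 10.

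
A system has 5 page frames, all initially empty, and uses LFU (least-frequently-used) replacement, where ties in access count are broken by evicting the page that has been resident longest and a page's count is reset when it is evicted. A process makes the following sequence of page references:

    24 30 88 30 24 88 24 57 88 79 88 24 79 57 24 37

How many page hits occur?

24 → fault, frames {24}
30 → fault, frames {24,30}
88 → fault, frames {24,30,88}
30 → hit
24 → hit
88 → hit
24 → hit
57 → fault, frames {24,30,88,57}
88 → hit
79 → fault, frames {24,30,88,57,79}
88 → hit
24 → hit
79 → hit
57 → hit
24 → hit
37 → fault, evict 30, frames {24,88,57,79,37}
Hits: 10.

10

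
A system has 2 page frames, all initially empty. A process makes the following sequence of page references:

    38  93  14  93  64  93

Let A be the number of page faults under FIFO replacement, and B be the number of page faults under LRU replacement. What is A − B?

1

Under FIFO: F F F . F F → 5 faults.
Under LRU: F F F . F . → 4 faults.
A − B = 5 − 4 = 1.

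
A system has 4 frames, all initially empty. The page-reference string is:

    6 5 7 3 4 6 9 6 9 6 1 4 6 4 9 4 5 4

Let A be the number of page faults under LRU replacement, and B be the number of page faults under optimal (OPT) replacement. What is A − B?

1

Under LRU: F F F F F F F . . . F . . . . . F . → 9 faults.
Under OPT: F F F F F . F . . . F . . . . . F . → 8 faults.
A − B = 9 − 8 = 1.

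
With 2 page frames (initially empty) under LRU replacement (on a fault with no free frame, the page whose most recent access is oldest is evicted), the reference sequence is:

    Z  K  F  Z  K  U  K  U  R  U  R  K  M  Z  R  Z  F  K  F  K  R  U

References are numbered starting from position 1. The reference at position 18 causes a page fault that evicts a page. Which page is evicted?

pos 1: Z -> fault, frames [Z]
pos 2: K -> fault, frames [Z, K]
pos 3: F -> fault, evict Z, frames [K, F]
pos 4: Z -> fault, evict K, frames [F, Z]
pos 5: K -> fault, evict F, frames [Z, K]
pos 6: U -> fault, evict Z, frames [K, U]
pos 7: K -> hit
pos 8: U -> hit
pos 9: R -> fault, evict K, frames [U, R]
pos 10: U -> hit
pos 11: R -> hit
pos 12: K -> fault, evict U, frames [R, K]
pos 13: M -> fault, evict R, frames [K, M]
pos 14: Z -> fault, evict K, frames [M, Z]
pos 15: R -> fault, evict M, frames [Z, R]
pos 16: Z -> hit
pos 17: F -> fault, evict R, frames [Z, F]
pos 18: K -> fault, evict Z, frames [F, K]
At position 18, page Z is evicted.

Z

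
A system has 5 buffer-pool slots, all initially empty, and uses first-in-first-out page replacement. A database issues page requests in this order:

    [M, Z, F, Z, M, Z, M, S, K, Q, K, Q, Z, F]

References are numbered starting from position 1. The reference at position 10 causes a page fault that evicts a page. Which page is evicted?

M

pos 1: M → miss, frames {M}
pos 2: Z → miss, frames {M,Z}
pos 3: F → miss, frames {M,Z,F}
pos 4: Z → hit
pos 5: M → hit
pos 6: Z → hit
pos 7: M → hit
pos 8: S → miss, frames {M,Z,F,S}
pos 9: K → miss, frames {M,Z,F,S,K}
pos 10: Q → miss, evict M, frames {Z,F,S,K,Q}
At position 10, page M is evicted.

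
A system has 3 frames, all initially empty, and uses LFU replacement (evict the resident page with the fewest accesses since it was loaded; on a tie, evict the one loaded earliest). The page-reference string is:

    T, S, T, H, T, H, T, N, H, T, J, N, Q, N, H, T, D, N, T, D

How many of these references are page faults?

T → miss, frames [T]
S → miss, frames [T, S]
T → hit
H → miss, frames [T, S, H]
T → hit
H → hit
T → hit
N → miss, evict S, frames [T, H, N]
H → hit
T → hit
J → miss, evict N, frames [T, H, J]
N → miss, evict J, frames [T, H, N]
Q → miss, evict N, frames [T, H, Q]
N → miss, evict Q, frames [T, H, N]
H → hit
T → hit
D → miss, evict N, frames [T, H, D]
N → miss, evict D, frames [T, H, N]
T → hit
D → miss, evict N, frames [T, H, D]
Page faults: 11.

11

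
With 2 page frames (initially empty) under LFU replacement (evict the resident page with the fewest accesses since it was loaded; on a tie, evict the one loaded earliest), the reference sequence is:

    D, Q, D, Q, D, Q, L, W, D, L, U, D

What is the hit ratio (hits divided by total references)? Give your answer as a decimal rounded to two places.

D → fault, frames (D)
Q → fault, frames (D Q)
D → hit
Q → hit
D → hit
Q → hit
L → fault, evict D, frames (Q L)
W → fault, evict L, frames (Q W)
D → fault, evict W, frames (Q D)
L → fault, evict D, frames (Q L)
U → fault, evict L, frames (Q U)
D → fault, evict U, frames (Q D)
Hits: 4 of 12 references → 4/12 = 0.3333.

0.33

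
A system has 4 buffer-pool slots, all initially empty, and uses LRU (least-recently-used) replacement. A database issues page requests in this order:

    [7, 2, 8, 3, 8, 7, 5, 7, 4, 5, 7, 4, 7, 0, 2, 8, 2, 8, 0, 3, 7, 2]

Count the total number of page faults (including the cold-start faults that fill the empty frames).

7 → miss, frames {7}
2 → miss, frames {7,2}
8 → miss, frames {7,2,8}
3 → miss, frames {7,2,8,3}
8 → hit
7 → hit
5 → miss, evict 2, frames {3,8,7,5}
7 → hit
4 → miss, evict 3, frames {8,5,7,4}
5 → hit
7 → hit
4 → hit
7 → hit
0 → miss, evict 8, frames {5,4,7,0}
2 → miss, evict 5, frames {4,7,0,2}
8 → miss, evict 4, frames {7,0,2,8}
2 → hit
8 → hit
0 → hit
3 → miss, evict 7, frames {2,8,0,3}
7 → miss, evict 2, frames {8,0,3,7}
2 → miss, evict 8, frames {0,3,7,2}
Page faults: 12.

12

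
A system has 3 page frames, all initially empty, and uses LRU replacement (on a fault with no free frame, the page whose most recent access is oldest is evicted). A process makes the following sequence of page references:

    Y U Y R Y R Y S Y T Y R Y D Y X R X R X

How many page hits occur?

11

Y -> fault, frames {Y}
U -> fault, frames {Y,U}
Y -> hit
R -> fault, frames {U,Y,R}
Y -> hit
R -> hit
Y -> hit
S -> fault, evict U, frames {R,Y,S}
Y -> hit
T -> fault, evict R, frames {S,Y,T}
Y -> hit
R -> fault, evict S, frames {T,Y,R}
Y -> hit
D -> fault, evict T, frames {R,Y,D}
Y -> hit
X -> fault, evict R, frames {D,Y,X}
R -> fault, evict D, frames {Y,X,R}
X -> hit
R -> hit
X -> hit
Hits: 11.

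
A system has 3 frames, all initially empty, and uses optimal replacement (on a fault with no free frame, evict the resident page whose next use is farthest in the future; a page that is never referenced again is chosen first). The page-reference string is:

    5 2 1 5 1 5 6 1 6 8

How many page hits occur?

5 -> miss, frames (5)
2 -> miss, frames (5 2)
1 -> miss, frames (5 2 1)
5 -> hit
1 -> hit
5 -> hit
6 -> miss, evict 2, frames (5 1 6)
1 -> hit
6 -> hit
8 -> miss, evict 6, frames (5 1 8)
Hits: 5.

5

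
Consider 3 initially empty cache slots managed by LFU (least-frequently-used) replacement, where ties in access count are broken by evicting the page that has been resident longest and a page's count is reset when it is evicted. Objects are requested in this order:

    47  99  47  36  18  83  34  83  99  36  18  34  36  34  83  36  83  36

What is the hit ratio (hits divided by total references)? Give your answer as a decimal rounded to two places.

0.28

47 -> miss, frames (47)
99 -> miss, frames (47 99)
47 -> hit
36 -> miss, frames (47 99 36)
18 -> miss, evict 99, frames (47 36 18)
83 -> miss, evict 36, frames (47 18 83)
34 -> miss, evict 18, frames (47 83 34)
83 -> hit
99 -> miss, evict 34, frames (47 83 99)
36 -> miss, evict 99, frames (47 83 36)
18 -> miss, evict 36, frames (47 83 18)
34 -> miss, evict 18, frames (47 83 34)
36 -> miss, evict 34, frames (47 83 36)
34 -> miss, evict 36, frames (47 83 34)
83 -> hit
36 -> miss, evict 34, frames (47 83 36)
83 -> hit
36 -> hit
Hits: 5 of 18 references → 5/18 = 0.2778.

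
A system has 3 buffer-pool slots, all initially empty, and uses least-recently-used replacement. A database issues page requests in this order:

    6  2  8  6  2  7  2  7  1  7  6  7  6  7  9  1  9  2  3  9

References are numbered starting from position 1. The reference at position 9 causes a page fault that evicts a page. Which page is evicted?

pos 1: 6: fault, frames (6)
pos 2: 2: fault, frames (6 2)
pos 3: 8: fault, frames (6 2 8)
pos 4: 6: hit
pos 5: 2: hit
pos 6: 7: fault, evict 8, frames (6 2 7)
pos 7: 2: hit
pos 8: 7: hit
pos 9: 1: fault, evict 6, frames (2 7 1)
At position 9, page 6 is evicted.

6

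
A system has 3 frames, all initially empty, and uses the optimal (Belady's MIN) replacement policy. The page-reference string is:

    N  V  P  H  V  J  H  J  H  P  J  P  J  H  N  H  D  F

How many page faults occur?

8

N: fault, frames [N]
V: fault, frames [N, V]
P: fault, frames [N, V, P]
H: fault, evict N, frames [V, P, H]
V: hit
J: fault, evict V, frames [P, H, J]
H: hit
J: hit
H: hit
P: hit
J: hit
P: hit
J: hit
H: hit
N: fault, evict J, frames [P, H, N]
H: hit
D: fault, evict N, frames [P, H, D]
F: fault, evict D, frames [P, H, F]
Page faults: 8.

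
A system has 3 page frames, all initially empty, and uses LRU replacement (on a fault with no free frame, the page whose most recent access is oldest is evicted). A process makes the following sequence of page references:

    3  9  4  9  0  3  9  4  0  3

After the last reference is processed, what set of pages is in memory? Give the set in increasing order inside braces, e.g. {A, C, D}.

3 -> miss, frames (3)
9 -> miss, frames (3 9)
4 -> miss, frames (3 9 4)
9 -> hit
0 -> miss, evict 3, frames (4 9 0)
3 -> miss, evict 4, frames (9 0 3)
9 -> hit
4 -> miss, evict 0, frames (3 9 4)
0 -> miss, evict 3, frames (9 4 0)
3 -> miss, evict 9, frames (4 0 3)

{0, 3, 4}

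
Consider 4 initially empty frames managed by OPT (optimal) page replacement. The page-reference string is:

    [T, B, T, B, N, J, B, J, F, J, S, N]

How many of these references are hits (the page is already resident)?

6

T -> miss, frames [T]
B -> miss, frames [T, B]
T -> hit
B -> hit
N -> miss, frames [T, B, N]
J -> miss, frames [T, B, N, J]
B -> hit
J -> hit
F -> miss, evict B, frames [T, N, J, F]
J -> hit
S -> miss, evict F, frames [T, N, J, S]
N -> hit
Hits: 6.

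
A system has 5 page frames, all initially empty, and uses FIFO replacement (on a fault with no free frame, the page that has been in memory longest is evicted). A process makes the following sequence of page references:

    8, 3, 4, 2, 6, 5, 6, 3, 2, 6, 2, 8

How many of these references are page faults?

8 → miss, frames {8}
3 → miss, frames {8,3}
4 → miss, frames {8,3,4}
2 → miss, frames {8,3,4,2}
6 → miss, frames {8,3,4,2,6}
5 → miss, evict 8, frames {3,4,2,6,5}
6 → hit
3 → hit
2 → hit
6 → hit
2 → hit
8 → miss, evict 3, frames {4,2,6,5,8}
Page faults: 7.

7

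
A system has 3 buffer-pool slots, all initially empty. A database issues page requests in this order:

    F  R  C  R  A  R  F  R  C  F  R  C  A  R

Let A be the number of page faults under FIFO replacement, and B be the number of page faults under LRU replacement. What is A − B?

Under FIFO: F F F . F . F F F . . . F . → 8 faults.
Under LRU: F F F . F . F . F . . . F . → 7 faults.
A − B = 8 − 7 = 1.

1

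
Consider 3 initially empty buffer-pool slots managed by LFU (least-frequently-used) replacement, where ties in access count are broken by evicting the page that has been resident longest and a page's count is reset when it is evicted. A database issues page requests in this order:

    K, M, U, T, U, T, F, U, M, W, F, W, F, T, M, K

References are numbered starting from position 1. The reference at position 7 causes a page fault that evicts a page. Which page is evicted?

pos 1: K -> fault, frames (K)
pos 2: M -> fault, frames (K M)
pos 3: U -> fault, frames (K M U)
pos 4: T -> fault, evict K, frames (M U T)
pos 5: U -> hit
pos 6: T -> hit
pos 7: F -> fault, evict M, frames (U T F)
At position 7, page M is evicted.

M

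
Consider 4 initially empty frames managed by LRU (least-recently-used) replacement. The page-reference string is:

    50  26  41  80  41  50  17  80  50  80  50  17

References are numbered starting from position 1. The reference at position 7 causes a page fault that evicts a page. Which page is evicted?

pos 1: 50: fault, frames {50}
pos 2: 26: fault, frames {50,26}
pos 3: 41: fault, frames {50,26,41}
pos 4: 80: fault, frames {50,26,41,80}
pos 5: 41: hit
pos 6: 50: hit
pos 7: 17: fault, evict 26, frames {80,41,50,17}
At position 7, page 26 is evicted.

26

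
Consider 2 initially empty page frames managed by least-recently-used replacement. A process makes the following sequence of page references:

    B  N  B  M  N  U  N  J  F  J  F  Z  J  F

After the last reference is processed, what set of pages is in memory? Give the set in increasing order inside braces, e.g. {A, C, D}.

B → fault, frames [B]
N → fault, frames [B, N]
B → hit
M → fault, evict N, frames [B, M]
N → fault, evict B, frames [M, N]
U → fault, evict M, frames [N, U]
N → hit
J → fault, evict U, frames [N, J]
F → fault, evict N, frames [J, F]
J → hit
F → hit
Z → fault, evict J, frames [F, Z]
J → fault, evict F, frames [Z, J]
F → fault, evict Z, frames [J, F]

{F, J}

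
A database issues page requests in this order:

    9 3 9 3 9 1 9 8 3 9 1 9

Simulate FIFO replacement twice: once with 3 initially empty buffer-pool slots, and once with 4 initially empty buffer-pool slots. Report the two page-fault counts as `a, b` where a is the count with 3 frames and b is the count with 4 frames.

5, 4

3 frames: F F . . . F . F . F . . → 5 faults.
4 frames: F F . . . F . F . . . . → 4 faults.
4 < 5: adding a frame reduced faults, as is typical.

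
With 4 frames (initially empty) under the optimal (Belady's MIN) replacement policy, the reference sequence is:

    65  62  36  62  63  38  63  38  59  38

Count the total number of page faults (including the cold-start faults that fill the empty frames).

6

65 → fault, frames [65]
62 → fault, frames [65, 62]
36 → fault, frames [65, 62, 36]
62 → hit
63 → fault, frames [65, 62, 36, 63]
38 → fault, evict 36, frames [65, 62, 63, 38]
63 → hit
38 → hit
59 → fault, evict 63, frames [65, 62, 38, 59]
38 → hit
Page faults: 6.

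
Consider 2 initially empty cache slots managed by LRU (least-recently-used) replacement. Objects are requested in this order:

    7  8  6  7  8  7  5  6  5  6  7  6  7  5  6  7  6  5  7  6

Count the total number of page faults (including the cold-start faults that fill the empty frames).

14

7 -> miss, frames [7]
8 -> miss, frames [7, 8]
6 -> miss, evict 7, frames [8, 6]
7 -> miss, evict 8, frames [6, 7]
8 -> miss, evict 6, frames [7, 8]
7 -> hit
5 -> miss, evict 8, frames [7, 5]
6 -> miss, evict 7, frames [5, 6]
5 -> hit
6 -> hit
7 -> miss, evict 5, frames [6, 7]
6 -> hit
7 -> hit
5 -> miss, evict 6, frames [7, 5]
6 -> miss, evict 7, frames [5, 6]
7 -> miss, evict 5, frames [6, 7]
6 -> hit
5 -> miss, evict 7, frames [6, 5]
7 -> miss, evict 6, frames [5, 7]
6 -> miss, evict 5, frames [7, 6]
Page faults: 14.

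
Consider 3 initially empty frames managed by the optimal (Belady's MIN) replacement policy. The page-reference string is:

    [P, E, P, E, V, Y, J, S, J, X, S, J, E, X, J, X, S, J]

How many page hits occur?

9

P: fault, frames [P]
E: fault, frames [P, E]
P: hit
E: hit
V: fault, frames [P, E, V]
Y: fault, evict V, frames [P, E, Y]
J: fault, evict Y, frames [P, E, J]
S: fault, evict P, frames [E, J, S]
J: hit
X: fault, evict E, frames [J, S, X]
S: hit
J: hit
E: fault, evict S, frames [J, X, E]
X: hit
J: hit
X: hit
S: fault, evict E, frames [J, X, S]
J: hit
Hits: 9.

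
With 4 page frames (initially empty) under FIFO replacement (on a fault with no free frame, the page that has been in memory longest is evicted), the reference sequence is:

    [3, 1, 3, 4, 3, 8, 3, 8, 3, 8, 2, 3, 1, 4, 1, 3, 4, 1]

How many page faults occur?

3: fault, frames {3}
1: fault, frames {3,1}
3: hit
4: fault, frames {3,1,4}
3: hit
8: fault, frames {3,1,4,8}
3: hit
8: hit
3: hit
8: hit
2: fault, evict 3, frames {1,4,8,2}
3: fault, evict 1, frames {4,8,2,3}
1: fault, evict 4, frames {8,2,3,1}
4: fault, evict 8, frames {2,3,1,4}
1: hit
3: hit
4: hit
1: hit
Page faults: 8.

8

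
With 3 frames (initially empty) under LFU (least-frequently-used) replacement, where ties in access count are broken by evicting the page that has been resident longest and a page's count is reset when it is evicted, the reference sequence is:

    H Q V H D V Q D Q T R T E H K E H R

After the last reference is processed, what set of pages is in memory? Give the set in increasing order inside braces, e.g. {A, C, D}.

{H, R, V}

H -> fault, frames [H]
Q -> fault, frames [H, Q]
V -> fault, frames [H, Q, V]
H -> hit
D -> fault, evict Q, frames [H, V, D]
V -> hit
Q -> fault, evict D, frames [H, V, Q]
D -> fault, evict Q, frames [H, V, D]
Q -> fault, evict D, frames [H, V, Q]
T -> fault, evict Q, frames [H, V, T]
R -> fault, evict T, frames [H, V, R]
T -> fault, evict R, frames [H, V, T]
E -> fault, evict T, frames [H, V, E]
H -> hit
K -> fault, evict E, frames [H, V, K]
E -> fault, evict K, frames [H, V, E]
H -> hit
R -> fault, evict E, frames [H, V, R]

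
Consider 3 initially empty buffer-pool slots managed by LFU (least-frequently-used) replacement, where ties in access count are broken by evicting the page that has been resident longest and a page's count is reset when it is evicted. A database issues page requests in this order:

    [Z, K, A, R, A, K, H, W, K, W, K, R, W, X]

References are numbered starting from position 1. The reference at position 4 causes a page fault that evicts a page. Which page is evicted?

pos 1: Z: miss, frames [Z]
pos 2: K: miss, frames [Z, K]
pos 3: A: miss, frames [Z, K, A]
pos 4: R: miss, evict Z, frames [K, A, R]
At position 4, page Z is evicted.

Z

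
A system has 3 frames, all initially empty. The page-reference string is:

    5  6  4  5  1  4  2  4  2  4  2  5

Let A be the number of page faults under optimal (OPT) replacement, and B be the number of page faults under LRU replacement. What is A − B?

Under OPT: F F F . F . F . . . . . → 5 faults.
Under LRU: F F F . F . F . . . . F → 6 faults.
A − B = 5 − 6 = -1.

-1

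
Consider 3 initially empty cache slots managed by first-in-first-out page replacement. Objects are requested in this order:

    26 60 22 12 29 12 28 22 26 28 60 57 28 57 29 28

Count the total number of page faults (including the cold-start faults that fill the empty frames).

12

26 -> fault, frames [26]
60 -> fault, frames [26, 60]
22 -> fault, frames [26, 60, 22]
12 -> fault, evict 26, frames [60, 22, 12]
29 -> fault, evict 60, frames [22, 12, 29]
12 -> hit
28 -> fault, evict 22, frames [12, 29, 28]
22 -> fault, evict 12, frames [29, 28, 22]
26 -> fault, evict 29, frames [28, 22, 26]
28 -> hit
60 -> fault, evict 28, frames [22, 26, 60]
57 -> fault, evict 22, frames [26, 60, 57]
28 -> fault, evict 26, frames [60, 57, 28]
57 -> hit
29 -> fault, evict 60, frames [57, 28, 29]
28 -> hit
Page faults: 12.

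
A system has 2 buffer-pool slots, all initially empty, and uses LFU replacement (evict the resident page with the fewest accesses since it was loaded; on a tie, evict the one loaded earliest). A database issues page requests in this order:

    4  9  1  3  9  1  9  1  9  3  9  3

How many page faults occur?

4 -> fault, frames (4)
9 -> fault, frames (4 9)
1 -> fault, evict 4, frames (9 1)
3 -> fault, evict 9, frames (1 3)
9 -> fault, evict 1, frames (3 9)
1 -> fault, evict 3, frames (9 1)
9 -> hit
1 -> hit
9 -> hit
3 -> fault, evict 1, frames (9 3)
9 -> hit
3 -> hit
Page faults: 7.

7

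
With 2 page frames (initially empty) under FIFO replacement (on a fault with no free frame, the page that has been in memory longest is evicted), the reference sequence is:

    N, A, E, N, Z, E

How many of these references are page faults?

6

N → fault, frames {N}
A → fault, frames {N,A}
E → fault, evict N, frames {A,E}
N → fault, evict A, frames {E,N}
Z → fault, evict E, frames {N,Z}
E → fault, evict N, frames {Z,E}
Page faults: 6.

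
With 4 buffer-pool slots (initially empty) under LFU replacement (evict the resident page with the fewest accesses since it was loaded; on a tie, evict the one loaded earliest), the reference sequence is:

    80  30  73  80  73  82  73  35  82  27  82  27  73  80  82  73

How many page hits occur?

80 -> miss, frames (80)
30 -> miss, frames (80 30)
73 -> miss, frames (80 30 73)
80 -> hit
73 -> hit
82 -> miss, frames (80 30 73 82)
73 -> hit
35 -> miss, evict 30, frames (80 73 82 35)
82 -> hit
27 -> miss, evict 35, frames (80 73 82 27)
82 -> hit
27 -> hit
73 -> hit
80 -> hit
82 -> hit
73 -> hit
Hits: 10.

10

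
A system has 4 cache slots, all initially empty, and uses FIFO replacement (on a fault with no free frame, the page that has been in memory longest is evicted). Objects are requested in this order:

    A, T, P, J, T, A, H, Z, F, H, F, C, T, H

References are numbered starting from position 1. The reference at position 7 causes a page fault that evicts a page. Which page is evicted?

pos 1: A: fault, frames (A)
pos 2: T: fault, frames (A T)
pos 3: P: fault, frames (A T P)
pos 4: J: fault, frames (A T P J)
pos 5: T: hit
pos 6: A: hit
pos 7: H: fault, evict A, frames (T P J H)
At position 7, page A is evicted.

A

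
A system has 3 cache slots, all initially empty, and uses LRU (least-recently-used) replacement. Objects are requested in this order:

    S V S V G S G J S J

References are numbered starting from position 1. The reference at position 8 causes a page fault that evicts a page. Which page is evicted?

V

pos 1: S -> fault, frames {S}
pos 2: V -> fault, frames {S,V}
pos 3: S -> hit
pos 4: V -> hit
pos 5: G -> fault, frames {S,V,G}
pos 6: S -> hit
pos 7: G -> hit
pos 8: J -> fault, evict V, frames {S,G,J}
At position 8, page V is evicted.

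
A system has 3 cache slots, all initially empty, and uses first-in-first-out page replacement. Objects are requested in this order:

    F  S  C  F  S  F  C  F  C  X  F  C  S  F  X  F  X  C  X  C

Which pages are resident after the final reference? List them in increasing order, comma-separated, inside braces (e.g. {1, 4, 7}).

F: miss, frames {F}
S: miss, frames {F,S}
C: miss, frames {F,S,C}
F: hit
S: hit
F: hit
C: hit
F: hit
C: hit
X: miss, evict F, frames {S,C,X}
F: miss, evict S, frames {C,X,F}
C: hit
S: miss, evict C, frames {X,F,S}
F: hit
X: hit
F: hit
X: hit
C: miss, evict X, frames {F,S,C}
X: miss, evict F, frames {S,C,X}
C: hit

{C, S, X}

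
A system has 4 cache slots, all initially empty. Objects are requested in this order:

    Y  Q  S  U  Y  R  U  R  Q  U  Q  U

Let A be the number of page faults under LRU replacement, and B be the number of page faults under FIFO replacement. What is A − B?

1

Under LRU: F F F F . F . . F . . . → 6 faults.
Under FIFO: F F F F . F . . . . . . → 5 faults.
A − B = 6 − 5 = 1.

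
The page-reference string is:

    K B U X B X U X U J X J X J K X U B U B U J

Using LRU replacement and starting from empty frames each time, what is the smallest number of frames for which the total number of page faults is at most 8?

f=1: 22 faults
f=2: 13 faults
f=3: 9 faults
f=4: 8 faults
f=5: 5 faults
Smallest f with faults ≤ 8 is 4.

4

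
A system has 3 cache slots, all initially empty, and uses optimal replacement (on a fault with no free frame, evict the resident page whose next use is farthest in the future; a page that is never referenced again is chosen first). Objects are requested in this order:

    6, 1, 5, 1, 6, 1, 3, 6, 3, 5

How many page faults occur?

6 -> fault, frames (6)
1 -> fault, frames (6 1)
5 -> fault, frames (6 1 5)
1 -> hit
6 -> hit
1 -> hit
3 -> fault, evict 1, frames (6 5 3)
6 -> hit
3 -> hit
5 -> hit
Page faults: 4.

4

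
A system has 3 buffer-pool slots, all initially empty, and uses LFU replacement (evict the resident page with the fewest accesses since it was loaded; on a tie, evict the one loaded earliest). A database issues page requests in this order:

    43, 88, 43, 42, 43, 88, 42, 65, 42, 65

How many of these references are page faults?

4

43 -> miss, frames [43]
88 -> miss, frames [43, 88]
43 -> hit
42 -> miss, frames [43, 88, 42]
43 -> hit
88 -> hit
42 -> hit
65 -> miss, evict 88, frames [43, 42, 65]
42 -> hit
65 -> hit
Page faults: 4.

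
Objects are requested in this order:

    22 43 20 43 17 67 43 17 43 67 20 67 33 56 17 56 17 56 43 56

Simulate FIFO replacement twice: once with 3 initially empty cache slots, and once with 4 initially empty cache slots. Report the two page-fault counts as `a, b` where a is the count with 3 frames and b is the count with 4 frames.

11, 8

3 frames: F F F . F F F . . . F . F F F . . . F . → 11 faults.
4 frames: F F F . F F . . . . . . F F . . . . F . → 8 faults.
8 < 11: adding a frame reduced faults, as is typical.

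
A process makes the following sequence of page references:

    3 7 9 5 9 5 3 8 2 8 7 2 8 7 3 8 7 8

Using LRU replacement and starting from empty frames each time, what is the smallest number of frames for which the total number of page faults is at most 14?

f=1: 18 faults
f=2: 14 faults
f=3: 9 faults
f=4: 7 faults
f=5: 7 faults
f=6: 6 faults
Smallest f with faults ≤ 14 is 2.

2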